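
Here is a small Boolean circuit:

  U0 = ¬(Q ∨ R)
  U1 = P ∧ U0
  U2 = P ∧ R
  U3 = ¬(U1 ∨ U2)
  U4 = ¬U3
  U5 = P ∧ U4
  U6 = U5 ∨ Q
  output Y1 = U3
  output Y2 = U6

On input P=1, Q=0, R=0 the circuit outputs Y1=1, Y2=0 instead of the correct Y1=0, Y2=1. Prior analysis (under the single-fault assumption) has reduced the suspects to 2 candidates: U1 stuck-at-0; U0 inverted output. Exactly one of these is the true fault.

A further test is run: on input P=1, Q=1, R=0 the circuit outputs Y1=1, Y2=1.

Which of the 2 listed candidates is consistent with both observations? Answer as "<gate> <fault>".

Evaluate each candidate on input P=1, Q=1, R=0:
  U1 stuck-at-0: U0=0, U1=0 [stuck-at-0], U2=0, U3=1, U4=0, U5=0, U6=1 → Y1=1, Y2=1 — matches
  U0 inverted output: U0=1 [inverted output], U1=1, U2=0, U3=0, U4=1, U5=1, U6=1 → Y1=0, Y2=1 — eliminated
Only U1 stuck-at-0 reproduces the observed Y1=1, Y2=1.

U1 stuck-at-0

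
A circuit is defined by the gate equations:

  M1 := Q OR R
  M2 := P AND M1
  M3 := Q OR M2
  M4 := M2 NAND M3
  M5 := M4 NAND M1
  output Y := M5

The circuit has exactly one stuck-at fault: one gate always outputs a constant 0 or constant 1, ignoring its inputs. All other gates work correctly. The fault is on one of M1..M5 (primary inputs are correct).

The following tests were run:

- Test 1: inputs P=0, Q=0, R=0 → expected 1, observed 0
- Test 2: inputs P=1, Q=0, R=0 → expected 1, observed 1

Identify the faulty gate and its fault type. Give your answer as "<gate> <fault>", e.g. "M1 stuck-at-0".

Fault-free values for test 1 (P=0, Q=0, R=0): M1=0, M2=0, M3=0, M4=1, M5=1, giving Y=1. Observed 0.
Test 1: faults giving observed 0 are {M1 stuck-at-1, M5 stuck-at-0}.
Test 2 (P=1, Q=0, R=0): fault-free M1=0, M2=0, M3=0, M4=1, M5=1 → 1; observed 1. Eliminates M5 stuck-at-0.
Only M1 stuck-at-1 is consistent with every test.

M1 stuck-at-1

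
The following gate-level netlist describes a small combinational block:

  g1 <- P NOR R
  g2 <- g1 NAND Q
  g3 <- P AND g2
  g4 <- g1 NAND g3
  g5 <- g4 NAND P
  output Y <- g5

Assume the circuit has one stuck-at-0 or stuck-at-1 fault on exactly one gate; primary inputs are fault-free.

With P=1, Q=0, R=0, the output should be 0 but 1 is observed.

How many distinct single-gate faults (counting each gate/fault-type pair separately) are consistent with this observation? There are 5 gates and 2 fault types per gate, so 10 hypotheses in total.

Fault-free: g1=0, g2=1, g3=1, g4=1, g5=0 → 0. Observed 1.
  g1 stuck-at-0: output 0 ✗
  g1 stuck-at-1: output 1 ✓
  g2 stuck-at-0: output 0 ✗
  g2 stuck-at-1: output 0 ✗
  g3 stuck-at-0: output 0 ✗
  g3 stuck-at-1: output 0 ✗
  g4 stuck-at-0: output 1 ✓
  g4 stuck-at-1: output 0 ✗
  g5 stuck-at-0: output 0 ✗
  g5 stuck-at-1: output 1 ✓
Consistent faults: {g1 stuck-at-1, g4 stuck-at-0, g5 stuck-at-1} — 3 in all.

3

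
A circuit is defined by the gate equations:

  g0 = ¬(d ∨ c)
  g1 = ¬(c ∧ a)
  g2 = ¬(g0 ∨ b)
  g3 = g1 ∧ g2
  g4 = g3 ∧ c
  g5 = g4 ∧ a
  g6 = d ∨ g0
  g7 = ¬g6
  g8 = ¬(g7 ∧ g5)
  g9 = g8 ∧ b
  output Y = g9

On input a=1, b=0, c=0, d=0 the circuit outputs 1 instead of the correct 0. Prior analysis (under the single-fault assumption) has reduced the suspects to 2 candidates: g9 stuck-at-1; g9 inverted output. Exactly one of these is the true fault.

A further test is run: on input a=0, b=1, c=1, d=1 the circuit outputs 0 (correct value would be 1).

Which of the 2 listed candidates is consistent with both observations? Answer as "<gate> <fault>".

Evaluate each candidate on input a=0, b=1, c=1, d=1:
  g9 stuck-at-1: g0=0, g1=1, g2=0, g3=0, g4=0, g5=0, g6=1, g7=0, g8=1, g9=1 [stuck-at-1] → 1 — eliminated
  g9 inverted output: g0=0, g1=1, g2=0, g3=0, g4=0, g5=0, g6=1, g7=0, g8=1, g9=0 [inverted output] → 0 — matches
Only g9 inverted output reproduces the observed 0.

g9 inverted output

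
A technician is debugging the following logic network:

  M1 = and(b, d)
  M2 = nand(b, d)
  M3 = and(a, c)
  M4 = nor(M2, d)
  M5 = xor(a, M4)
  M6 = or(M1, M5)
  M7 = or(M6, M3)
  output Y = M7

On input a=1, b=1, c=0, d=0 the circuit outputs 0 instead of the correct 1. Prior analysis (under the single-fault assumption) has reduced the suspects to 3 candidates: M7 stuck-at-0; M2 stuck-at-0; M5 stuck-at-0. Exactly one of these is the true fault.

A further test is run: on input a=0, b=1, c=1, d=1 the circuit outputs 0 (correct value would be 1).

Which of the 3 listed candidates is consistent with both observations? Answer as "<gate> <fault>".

Evaluate each candidate on input a=0, b=1, c=1, d=1:
  M7 stuck-at-0: M1=1, M2=0, M3=0, M4=0, M5=0, M6=1, M7=0 [stuck-at-0] → 0 — matches
  M2 stuck-at-0: M1=1, M2=0 [stuck-at-0], M3=0, M4=0, M5=0, M6=1, M7=1 → 1 — eliminated
  M5 stuck-at-0: M1=1, M2=0, M3=0, M4=0, M5=0 [stuck-at-0], M6=1, M7=1 → 1 — eliminated
Only M7 stuck-at-0 reproduces the observed 0.

M7 stuck-at-0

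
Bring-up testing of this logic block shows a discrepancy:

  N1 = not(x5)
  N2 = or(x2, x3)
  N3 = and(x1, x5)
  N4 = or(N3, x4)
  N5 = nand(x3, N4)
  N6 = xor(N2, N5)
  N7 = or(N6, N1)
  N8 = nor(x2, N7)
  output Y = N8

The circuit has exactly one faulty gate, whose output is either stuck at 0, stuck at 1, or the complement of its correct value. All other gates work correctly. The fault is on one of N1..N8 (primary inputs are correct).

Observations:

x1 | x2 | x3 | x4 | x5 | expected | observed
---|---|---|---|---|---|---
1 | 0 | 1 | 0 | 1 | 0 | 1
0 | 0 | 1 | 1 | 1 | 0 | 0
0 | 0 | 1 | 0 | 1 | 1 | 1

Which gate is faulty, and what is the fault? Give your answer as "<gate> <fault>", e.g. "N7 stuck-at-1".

N3 stuck-at-0

Fault-free values for test 1 (x1=1, x2=0, x3=1, x4=0, x5=1): N1=0, N2=1, N3=1, N4=1, N5=0, N6=1, N7=1, N8=0, giving Y=0. Observed 1.
Test 1: faults giving observed 1 are {N2 stuck-at-0, N2 inverted output, N3 stuck-at-0, N3 inverted output, N4 stuck-at-0, N4 inverted output, N5 stuck-at-1, N5 inverted output, N6 stuck-at-0, N6 inverted output, N7 stuck-at-0, N7 inverted output, N8 stuck-at-1, N8 inverted output}.
Test 2 (x1=0, x2=0, x3=1, x4=1, x5=1): fault-free N1=0, N2=1, N3=0, N4=1, N5=0, N6=1, N7=1, N8=0 → 0; observed 0. Eliminates N2 stuck-at-0, N2 inverted output, N4 stuck-at-0, N4 inverted output, N5 stuck-at-1, N5 inverted output, N6 stuck-at-0, N6 inverted output, N7 stuck-at-0, N7 inverted output, N8 stuck-at-1, N8 inverted output.
Test 3 (x1=0, x2=0, x3=1, x4=0, x5=1): fault-free N1=0, N2=1, N3=0, N4=0, N5=1, N6=0, N7=0, N8=1 → 1; observed 1. Eliminates N3 inverted output.
Only N3 stuck-at-0 is consistent with every test.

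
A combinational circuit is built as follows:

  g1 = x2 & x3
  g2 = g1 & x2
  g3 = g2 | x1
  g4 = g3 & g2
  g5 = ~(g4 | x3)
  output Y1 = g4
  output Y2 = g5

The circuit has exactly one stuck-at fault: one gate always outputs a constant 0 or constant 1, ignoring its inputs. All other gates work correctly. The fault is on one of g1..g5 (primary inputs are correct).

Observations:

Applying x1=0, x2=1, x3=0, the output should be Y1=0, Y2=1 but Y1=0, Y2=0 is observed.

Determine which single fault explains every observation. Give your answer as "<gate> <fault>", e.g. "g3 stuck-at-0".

g5 stuck-at-0

Fault-free values for test 1 (x1=0, x2=1, x3=0): g1=0, g2=0, g3=0, g4=0, g5=1, giving Y1=0, Y2=1. Observed Y1=0, Y2=0.
Test 1: faults giving observed Y1=0, Y2=0 are {g5 stuck-at-0}.
Only g5 stuck-at-0 is consistent with every test.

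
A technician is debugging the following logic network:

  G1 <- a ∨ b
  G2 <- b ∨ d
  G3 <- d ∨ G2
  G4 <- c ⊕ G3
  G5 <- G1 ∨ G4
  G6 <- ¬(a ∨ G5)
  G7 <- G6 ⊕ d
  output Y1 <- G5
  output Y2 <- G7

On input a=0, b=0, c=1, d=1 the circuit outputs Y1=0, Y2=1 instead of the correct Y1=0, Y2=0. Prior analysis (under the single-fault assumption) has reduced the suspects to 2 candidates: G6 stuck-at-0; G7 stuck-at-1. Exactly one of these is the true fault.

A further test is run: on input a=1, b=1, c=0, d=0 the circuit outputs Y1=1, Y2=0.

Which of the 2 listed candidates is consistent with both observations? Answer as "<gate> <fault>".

G6 stuck-at-0

Evaluate each candidate on input a=1, b=1, c=0, d=0:
  G6 stuck-at-0: G1=1, G2=1, G3=1, G4=1, G5=1, G6=0 [stuck-at-0], G7=0 → Y1=1, Y2=0 — matches
  G7 stuck-at-1: G1=1, G2=1, G3=1, G4=1, G5=1, G6=0, G7=1 [stuck-at-1] → Y1=1, Y2=1 — eliminated
Only G6 stuck-at-0 reproduces the observed Y1=1, Y2=0.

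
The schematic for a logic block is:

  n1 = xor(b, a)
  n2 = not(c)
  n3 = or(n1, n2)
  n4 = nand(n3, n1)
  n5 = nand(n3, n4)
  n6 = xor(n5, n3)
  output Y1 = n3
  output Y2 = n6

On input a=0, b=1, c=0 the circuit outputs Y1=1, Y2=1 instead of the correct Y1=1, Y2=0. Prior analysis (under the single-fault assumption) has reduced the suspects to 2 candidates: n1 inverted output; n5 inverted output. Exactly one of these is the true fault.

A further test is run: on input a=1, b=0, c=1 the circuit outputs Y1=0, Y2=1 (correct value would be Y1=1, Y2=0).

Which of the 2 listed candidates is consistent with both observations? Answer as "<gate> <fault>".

n1 inverted output

Evaluate each candidate on input a=1, b=0, c=1:
  n1 inverted output: n1=0 [inverted output], n2=0, n3=0, n4=1, n5=1, n6=1 → Y1=0, Y2=1 — matches
  n5 inverted output: n1=1, n2=0, n3=1, n4=0, n5=0 [inverted output], n6=1 → Y1=1, Y2=1 — eliminated
Only n1 inverted output reproduces the observed Y1=0, Y2=1.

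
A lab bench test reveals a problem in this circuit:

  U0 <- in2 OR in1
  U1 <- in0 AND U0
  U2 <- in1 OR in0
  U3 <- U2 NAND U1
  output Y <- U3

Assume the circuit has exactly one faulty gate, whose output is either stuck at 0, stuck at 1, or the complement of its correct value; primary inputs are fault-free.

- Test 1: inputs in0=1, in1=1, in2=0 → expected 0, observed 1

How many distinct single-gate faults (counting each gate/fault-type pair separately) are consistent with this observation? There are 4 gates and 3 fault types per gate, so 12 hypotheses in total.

Fault-free: U0=1, U1=1, U2=1, U3=0 → 0. Observed 1.
  U0 stuck-at-0: output 1 ✓
  U0 stuck-at-1: output 0 ✗
  U0 inverted output: output 1 ✓
  U1 stuck-at-0: output 1 ✓
  U1 stuck-at-1: output 0 ✗
  U1 inverted output: output 1 ✓
  U2 stuck-at-0: output 1 ✓
  U2 stuck-at-1: output 0 ✗
  U2 inverted output: output 1 ✓
  U3 stuck-at-0: output 0 ✗
  U3 stuck-at-1: output 1 ✓
  U3 inverted output: output 1 ✓
Consistent faults: {U0 stuck-at-0, U0 inverted output, U1 stuck-at-0, U1 inverted output, U2 stuck-at-0, U2 inverted output, U3 stuck-at-1, U3 inverted output} — 8 in all.

8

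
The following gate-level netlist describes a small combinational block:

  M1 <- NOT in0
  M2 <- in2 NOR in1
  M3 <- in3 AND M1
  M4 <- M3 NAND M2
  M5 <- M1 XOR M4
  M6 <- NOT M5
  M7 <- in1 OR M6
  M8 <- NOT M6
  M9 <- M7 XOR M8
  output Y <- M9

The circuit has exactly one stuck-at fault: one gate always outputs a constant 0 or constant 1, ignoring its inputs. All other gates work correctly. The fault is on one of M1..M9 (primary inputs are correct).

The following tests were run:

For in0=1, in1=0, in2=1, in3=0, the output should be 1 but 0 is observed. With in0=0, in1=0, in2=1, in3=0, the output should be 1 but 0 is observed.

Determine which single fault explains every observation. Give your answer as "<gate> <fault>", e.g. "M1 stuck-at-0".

Fault-free values for test 1 (in0=1, in1=0, in2=1, in3=0): M1=0, M2=0, M3=0, M4=1, M5=1, M6=0, M7=0, M8=1, M9=1, giving Y=1. Observed 0.
Test 1: faults giving observed 0 are {M7 stuck-at-1, M8 stuck-at-0, M9 stuck-at-0}.
Test 2 (in0=0, in1=0, in2=1, in3=0): fault-free M1=1, M2=0, M3=0, M4=1, M5=0, M6=1, M7=1, M8=0, M9=1 → 1; observed 0. Eliminates M7 stuck-at-1, M8 stuck-at-0.
Only M9 stuck-at-0 is consistent with every test.

M9 stuck-at-0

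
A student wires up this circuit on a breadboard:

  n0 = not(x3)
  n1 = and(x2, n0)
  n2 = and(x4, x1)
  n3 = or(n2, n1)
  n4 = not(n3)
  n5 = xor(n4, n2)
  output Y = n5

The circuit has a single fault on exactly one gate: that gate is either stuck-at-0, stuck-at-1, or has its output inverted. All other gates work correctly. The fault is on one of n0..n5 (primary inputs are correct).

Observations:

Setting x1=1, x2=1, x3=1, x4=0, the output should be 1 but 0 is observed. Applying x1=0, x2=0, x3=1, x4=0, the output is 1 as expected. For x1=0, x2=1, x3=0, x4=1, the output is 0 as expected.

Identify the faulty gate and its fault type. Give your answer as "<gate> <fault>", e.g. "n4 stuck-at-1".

n0 stuck-at-1

Fault-free values for test 1 (x1=1, x2=1, x3=1, x4=0): n0=0, n1=0, n2=0, n3=0, n4=1, n5=1, giving Y=1. Observed 0.
Test 1: faults giving observed 0 are {n0 stuck-at-1, n0 inverted output, n1 stuck-at-1, n1 inverted output, n3 stuck-at-1, n3 inverted output, n4 stuck-at-0, n4 inverted output, n5 stuck-at-0, n5 inverted output}.
Test 2 (x1=0, x2=0, x3=1, x4=0): fault-free n0=0, n1=0, n2=0, n3=0, n4=1, n5=1 → 1; observed 1. Eliminates n1 stuck-at-1, n1 inverted output, n3 stuck-at-1, n3 inverted output, n4 stuck-at-0, n4 inverted output, n5 stuck-at-0, n5 inverted output.
Test 3 (x1=0, x2=1, x3=0, x4=1): fault-free n0=1, n1=1, n2=0, n3=1, n4=0, n5=0 → 0; observed 0. Eliminates n0 inverted output.
Only n0 stuck-at-1 is consistent with every test.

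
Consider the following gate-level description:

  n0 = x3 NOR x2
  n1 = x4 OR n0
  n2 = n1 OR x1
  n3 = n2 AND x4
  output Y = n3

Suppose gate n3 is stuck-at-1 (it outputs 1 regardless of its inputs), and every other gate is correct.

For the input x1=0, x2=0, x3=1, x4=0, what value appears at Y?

Propagate with n3 forced: n0=0, n1=0, n2=0, n3=1 [stuck-at-1].
So Y = 1. (Without the fault it would be 0.)

1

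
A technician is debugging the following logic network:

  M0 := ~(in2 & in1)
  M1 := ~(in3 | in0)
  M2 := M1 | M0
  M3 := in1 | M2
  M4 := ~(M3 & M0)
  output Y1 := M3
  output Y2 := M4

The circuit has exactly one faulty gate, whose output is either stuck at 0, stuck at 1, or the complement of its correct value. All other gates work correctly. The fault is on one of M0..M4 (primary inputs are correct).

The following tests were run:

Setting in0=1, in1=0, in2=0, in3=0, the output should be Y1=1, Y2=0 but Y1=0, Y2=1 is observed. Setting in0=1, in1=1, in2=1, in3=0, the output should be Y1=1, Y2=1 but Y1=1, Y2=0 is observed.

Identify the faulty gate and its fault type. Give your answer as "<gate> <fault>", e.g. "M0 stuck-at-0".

M0 inverted output

Fault-free values for test 1 (in0=1, in1=0, in2=0, in3=0): M0=1, M1=0, M2=1, M3=1, M4=0, giving Y1=1, Y2=0. Observed Y1=0, Y2=1.
Test 1: faults giving observed Y1=0, Y2=1 are {M0 stuck-at-0, M0 inverted output, M2 stuck-at-0, M2 inverted output, M3 stuck-at-0, M3 inverted output}.
Test 2 (in0=1, in1=1, in2=1, in3=0): fault-free M0=0, M1=0, M2=0, M3=1, M4=1 → Y1=1, Y2=1; observed Y1=1, Y2=0. Eliminates M0 stuck-at-0, M2 stuck-at-0, M2 inverted output, M3 stuck-at-0, M3 inverted output.
Only M0 inverted output is consistent with every test.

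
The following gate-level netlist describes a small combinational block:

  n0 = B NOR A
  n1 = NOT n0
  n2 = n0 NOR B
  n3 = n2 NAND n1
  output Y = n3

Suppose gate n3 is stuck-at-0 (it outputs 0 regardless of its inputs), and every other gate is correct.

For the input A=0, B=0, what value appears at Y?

0

Propagate with n3 forced: n0=1, n1=0, n2=0, n3=0 [stuck-at-0].
So Y = 0. (Without the fault it would be 1.)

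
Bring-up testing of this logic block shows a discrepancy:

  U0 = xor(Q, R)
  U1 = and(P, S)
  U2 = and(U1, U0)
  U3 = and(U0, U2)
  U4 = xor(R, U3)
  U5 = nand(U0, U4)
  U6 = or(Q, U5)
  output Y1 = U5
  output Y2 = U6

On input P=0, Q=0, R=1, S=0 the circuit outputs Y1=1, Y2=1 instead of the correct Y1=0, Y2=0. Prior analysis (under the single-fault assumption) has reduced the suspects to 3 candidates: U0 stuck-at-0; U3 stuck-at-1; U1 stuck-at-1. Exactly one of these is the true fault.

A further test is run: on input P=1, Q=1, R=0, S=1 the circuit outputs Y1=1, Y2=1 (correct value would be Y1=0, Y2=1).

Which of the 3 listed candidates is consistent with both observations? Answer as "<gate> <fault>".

U0 stuck-at-0

Evaluate each candidate on input P=1, Q=1, R=0, S=1:
  U0 stuck-at-0: U0=0 [stuck-at-0], U1=1, U2=0, U3=0, U4=0, U5=1, U6=1 → Y1=1, Y2=1 — matches
  U3 stuck-at-1: U0=1, U1=1, U2=1, U3=1 [stuck-at-1], U4=1, U5=0, U6=1 → Y1=0, Y2=1 — eliminated
  U1 stuck-at-1: U0=1, U1=1 [stuck-at-1], U2=1, U3=1, U4=1, U5=0, U6=1 → Y1=0, Y2=1 — eliminated
Only U0 stuck-at-0 reproduces the observed Y1=1, Y2=1.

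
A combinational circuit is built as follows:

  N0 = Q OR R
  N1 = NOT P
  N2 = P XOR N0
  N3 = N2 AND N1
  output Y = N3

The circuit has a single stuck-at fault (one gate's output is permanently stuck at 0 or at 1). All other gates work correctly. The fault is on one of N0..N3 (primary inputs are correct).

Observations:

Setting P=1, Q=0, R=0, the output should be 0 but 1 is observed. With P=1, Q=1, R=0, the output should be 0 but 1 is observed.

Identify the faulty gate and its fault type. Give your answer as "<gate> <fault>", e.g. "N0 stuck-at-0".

Fault-free values for test 1 (P=1, Q=0, R=0): N0=0, N1=0, N2=1, N3=0, giving Y=0. Observed 1.
Test 1: faults giving observed 1 are {N1 stuck-at-1, N3 stuck-at-1}.
Test 2 (P=1, Q=1, R=0): fault-free N0=1, N1=0, N2=0, N3=0 → 0; observed 1. Eliminates N1 stuck-at-1.
Only N3 stuck-at-1 is consistent with every test.

N3 stuck-at-1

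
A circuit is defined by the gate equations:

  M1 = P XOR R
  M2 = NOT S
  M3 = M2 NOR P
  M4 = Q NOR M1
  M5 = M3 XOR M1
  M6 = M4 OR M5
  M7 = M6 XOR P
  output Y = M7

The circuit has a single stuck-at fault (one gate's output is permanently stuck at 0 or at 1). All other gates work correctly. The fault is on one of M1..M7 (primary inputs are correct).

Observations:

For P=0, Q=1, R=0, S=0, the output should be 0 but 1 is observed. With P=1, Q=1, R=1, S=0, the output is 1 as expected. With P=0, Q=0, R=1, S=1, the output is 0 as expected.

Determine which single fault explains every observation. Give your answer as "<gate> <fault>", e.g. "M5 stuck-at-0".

M2 stuck-at-0

Fault-free values for test 1 (P=0, Q=1, R=0, S=0): M1=0, M2=1, M3=0, M4=0, M5=0, M6=0, M7=0, giving Y=0. Observed 1.
Test 1: faults giving observed 1 are {M1 stuck-at-1, M2 stuck-at-0, M3 stuck-at-1, M4 stuck-at-1, M5 stuck-at-1, M6 stuck-at-1, M7 stuck-at-1}.
Test 2 (P=1, Q=1, R=1, S=0): fault-free M1=0, M2=1, M3=0, M4=0, M5=0, M6=0, M7=1 → 1; observed 1. Eliminates M1 stuck-at-1, M3 stuck-at-1, M4 stuck-at-1, M5 stuck-at-1, M6 stuck-at-1.
Test 3 (P=0, Q=0, R=1, S=1): fault-free M1=1, M2=0, M3=1, M4=0, M5=0, M6=0, M7=0 → 0; observed 0. Eliminates M7 stuck-at-1.
Only M2 stuck-at-0 is consistent with every test.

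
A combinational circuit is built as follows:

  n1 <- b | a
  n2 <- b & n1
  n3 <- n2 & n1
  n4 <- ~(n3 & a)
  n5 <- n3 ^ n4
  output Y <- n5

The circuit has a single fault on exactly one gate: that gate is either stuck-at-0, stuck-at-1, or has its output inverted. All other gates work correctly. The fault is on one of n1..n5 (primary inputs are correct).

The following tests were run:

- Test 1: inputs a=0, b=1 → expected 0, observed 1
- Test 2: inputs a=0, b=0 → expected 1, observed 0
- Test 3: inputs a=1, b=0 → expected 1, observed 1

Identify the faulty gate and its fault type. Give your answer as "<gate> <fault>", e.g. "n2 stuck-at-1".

Fault-free values for test 1 (a=0, b=1): n1=1, n2=1, n3=1, n4=1, n5=0, giving Y=0. Observed 1.
Test 1: faults giving observed 1 are {n1 stuck-at-0, n1 inverted output, n2 stuck-at-0, n2 inverted output, n3 stuck-at-0, n3 inverted output, n4 stuck-at-0, n4 inverted output, n5 stuck-at-1, n5 inverted output}.
Test 2 (a=0, b=0): fault-free n1=0, n2=0, n3=0, n4=1, n5=1 → 1; observed 0. Eliminates n1 stuck-at-0, n1 inverted output, n2 stuck-at-0, n2 inverted output, n3 stuck-at-0, n5 stuck-at-1.
Test 3 (a=1, b=0): fault-free n1=1, n2=0, n3=0, n4=1, n5=1 → 1; observed 1. Eliminates n4 stuck-at-0, n4 inverted output, n5 inverted output.
Only n3 inverted output is consistent with every test.

n3 inverted output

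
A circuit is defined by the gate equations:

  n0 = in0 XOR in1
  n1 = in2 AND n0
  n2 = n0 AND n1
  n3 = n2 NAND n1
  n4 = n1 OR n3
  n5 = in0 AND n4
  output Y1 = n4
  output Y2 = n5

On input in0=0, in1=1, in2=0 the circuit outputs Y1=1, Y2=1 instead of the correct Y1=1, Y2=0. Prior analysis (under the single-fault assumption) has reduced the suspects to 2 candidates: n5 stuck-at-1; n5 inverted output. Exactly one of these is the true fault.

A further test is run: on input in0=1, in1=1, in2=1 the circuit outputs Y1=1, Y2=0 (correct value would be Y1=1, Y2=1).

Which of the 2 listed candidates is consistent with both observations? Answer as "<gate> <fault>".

Evaluate each candidate on input in0=1, in1=1, in2=1:
  n5 stuck-at-1: n0=0, n1=0, n2=0, n3=1, n4=1, n5=1 [stuck-at-1] → Y1=1, Y2=1 — eliminated
  n5 inverted output: n0=0, n1=0, n2=0, n3=1, n4=1, n5=0 [inverted output] → Y1=1, Y2=0 — matches
Only n5 inverted output reproduces the observed Y1=1, Y2=0.

n5 inverted output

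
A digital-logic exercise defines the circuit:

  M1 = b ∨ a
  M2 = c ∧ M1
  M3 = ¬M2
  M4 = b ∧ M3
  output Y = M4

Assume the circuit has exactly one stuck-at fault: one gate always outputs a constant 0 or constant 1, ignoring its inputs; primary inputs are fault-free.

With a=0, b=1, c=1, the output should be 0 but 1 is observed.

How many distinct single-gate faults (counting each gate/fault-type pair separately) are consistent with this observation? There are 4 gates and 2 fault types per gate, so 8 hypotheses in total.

Fault-free: M1=1, M2=1, M3=0, M4=0 → 0. Observed 1.
  M1 stuck-at-0: output 1 ✓
  M1 stuck-at-1: output 0 ✗
  M2 stuck-at-0: output 1 ✓
  M2 stuck-at-1: output 0 ✗
  M3 stuck-at-0: output 0 ✗
  M3 stuck-at-1: output 1 ✓
  M4 stuck-at-0: output 0 ✗
  M4 stuck-at-1: output 1 ✓
Consistent faults: {M1 stuck-at-0, M2 stuck-at-0, M3 stuck-at-1, M4 stuck-at-1} — 4 in all.

4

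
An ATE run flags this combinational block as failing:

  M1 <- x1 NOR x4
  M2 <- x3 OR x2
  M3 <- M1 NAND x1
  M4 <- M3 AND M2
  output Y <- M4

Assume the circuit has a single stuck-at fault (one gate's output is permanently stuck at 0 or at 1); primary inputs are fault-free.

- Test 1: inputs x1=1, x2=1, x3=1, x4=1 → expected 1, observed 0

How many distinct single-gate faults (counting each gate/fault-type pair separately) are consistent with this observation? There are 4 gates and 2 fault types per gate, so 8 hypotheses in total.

4

Fault-free: M1=0, M2=1, M3=1, M4=1 → 1. Observed 0.
  M1 stuck-at-0: output 1 ✗
  M1 stuck-at-1: output 0 ✓
  M2 stuck-at-0: output 0 ✓
  M2 stuck-at-1: output 1 ✗
  M3 stuck-at-0: output 0 ✓
  M3 stuck-at-1: output 1 ✗
  M4 stuck-at-0: output 0 ✓
  M4 stuck-at-1: output 1 ✗
Consistent faults: {M1 stuck-at-1, M2 stuck-at-0, M3 stuck-at-0, M4 stuck-at-0} — 4 in all.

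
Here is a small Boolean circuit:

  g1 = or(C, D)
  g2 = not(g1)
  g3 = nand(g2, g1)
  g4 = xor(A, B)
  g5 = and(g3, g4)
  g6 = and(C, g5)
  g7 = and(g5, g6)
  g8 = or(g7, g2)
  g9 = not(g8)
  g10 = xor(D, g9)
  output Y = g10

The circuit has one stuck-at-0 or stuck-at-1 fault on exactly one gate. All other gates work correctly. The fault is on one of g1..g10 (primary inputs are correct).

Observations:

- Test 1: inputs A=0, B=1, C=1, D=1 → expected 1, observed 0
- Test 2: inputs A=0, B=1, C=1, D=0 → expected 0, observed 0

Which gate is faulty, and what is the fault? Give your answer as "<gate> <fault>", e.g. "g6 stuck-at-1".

g10 stuck-at-0

Fault-free values for test 1 (A=0, B=1, C=1, D=1): g1=1, g2=0, g3=1, g4=1, g5=1, g6=1, g7=1, g8=1, g9=0, g10=1, giving Y=1. Observed 0.
Test 1: faults giving observed 0 are {g3 stuck-at-0, g4 stuck-at-0, g5 stuck-at-0, g6 stuck-at-0, g7 stuck-at-0, g8 stuck-at-0, g9 stuck-at-1, g10 stuck-at-0}.
Test 2 (A=0, B=1, C=1, D=0): fault-free g1=1, g2=0, g3=1, g4=1, g5=1, g6=1, g7=1, g8=1, g9=0, g10=0 → 0; observed 0. Eliminates g3 stuck-at-0, g4 stuck-at-0, g5 stuck-at-0, g6 stuck-at-0, g7 stuck-at-0, g8 stuck-at-0, g9 stuck-at-1.
Only g10 stuck-at-0 is consistent with every test.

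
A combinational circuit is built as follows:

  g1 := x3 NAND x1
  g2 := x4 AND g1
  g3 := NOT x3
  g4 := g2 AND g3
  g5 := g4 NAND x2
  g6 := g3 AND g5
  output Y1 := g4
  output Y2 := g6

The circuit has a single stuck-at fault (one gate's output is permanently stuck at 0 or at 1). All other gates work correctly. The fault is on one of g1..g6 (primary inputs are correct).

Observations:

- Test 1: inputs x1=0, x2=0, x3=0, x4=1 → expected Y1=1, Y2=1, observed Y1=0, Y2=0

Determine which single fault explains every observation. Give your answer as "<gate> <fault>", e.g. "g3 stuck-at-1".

g3 stuck-at-0

Fault-free values for test 1 (x1=0, x2=0, x3=0, x4=1): g1=1, g2=1, g3=1, g4=1, g5=1, g6=1, giving Y1=1, Y2=1. Observed Y1=0, Y2=0.
Test 1: faults giving observed Y1=0, Y2=0 are {g3 stuck-at-0}.
Only g3 stuck-at-0 is consistent with every test.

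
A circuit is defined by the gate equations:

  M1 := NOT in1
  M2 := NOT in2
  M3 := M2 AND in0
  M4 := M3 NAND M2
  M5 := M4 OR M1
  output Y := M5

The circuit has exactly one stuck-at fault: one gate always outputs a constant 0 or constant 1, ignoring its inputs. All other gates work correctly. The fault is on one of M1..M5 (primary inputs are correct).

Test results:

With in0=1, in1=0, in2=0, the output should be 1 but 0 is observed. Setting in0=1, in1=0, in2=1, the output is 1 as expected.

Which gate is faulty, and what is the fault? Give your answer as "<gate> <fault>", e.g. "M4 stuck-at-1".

M1 stuck-at-0

Fault-free values for test 1 (in0=1, in1=0, in2=0): M1=1, M2=1, M3=1, M4=0, M5=1, giving Y=1. Observed 0.
Test 1: faults giving observed 0 are {M1 stuck-at-0, M5 stuck-at-0}.
Test 2 (in0=1, in1=0, in2=1): fault-free M1=1, M2=0, M3=0, M4=1, M5=1 → 1; observed 1. Eliminates M5 stuck-at-0.
Only M1 stuck-at-0 is consistent with every test.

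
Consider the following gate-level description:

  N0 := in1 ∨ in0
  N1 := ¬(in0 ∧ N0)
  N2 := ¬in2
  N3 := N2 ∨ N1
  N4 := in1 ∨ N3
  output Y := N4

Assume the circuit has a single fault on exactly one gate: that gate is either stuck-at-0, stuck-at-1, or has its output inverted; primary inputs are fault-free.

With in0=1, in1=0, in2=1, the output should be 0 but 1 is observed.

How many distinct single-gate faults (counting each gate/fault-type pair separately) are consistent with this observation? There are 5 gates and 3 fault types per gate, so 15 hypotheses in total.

10

Fault-free: N0=1, N1=0, N2=0, N3=0, N4=0 → 0. Observed 1.
  N0: stuck-at-0, inverted output ✓; others ✗
  N1: stuck-at-1, inverted output ✓; others ✗
  N2: stuck-at-1, inverted output ✓; others ✗
  N3: stuck-at-1, inverted output ✓; others ✗
  N4: stuck-at-1, inverted output ✓; others ✗
Consistent faults: {N0 stuck-at-0, N0 inverted output, N1 stuck-at-1, N1 inverted output, N2 stuck-at-1, N2 inverted output, N3 stuck-at-1, N3 inverted output, N4 stuck-at-1, N4 inverted output} — 10 in all.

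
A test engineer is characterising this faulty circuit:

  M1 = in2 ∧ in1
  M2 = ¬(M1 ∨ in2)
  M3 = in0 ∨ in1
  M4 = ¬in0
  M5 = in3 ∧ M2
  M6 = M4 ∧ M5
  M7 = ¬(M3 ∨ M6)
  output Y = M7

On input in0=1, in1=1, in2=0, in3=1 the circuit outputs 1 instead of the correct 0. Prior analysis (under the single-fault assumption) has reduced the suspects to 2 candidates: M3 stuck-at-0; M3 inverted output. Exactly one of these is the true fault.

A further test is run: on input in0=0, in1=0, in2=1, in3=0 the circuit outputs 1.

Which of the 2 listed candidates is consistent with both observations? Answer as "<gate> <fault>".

M3 stuck-at-0

Evaluate each candidate on input in0=0, in1=0, in2=1, in3=0:
  M3 stuck-at-0: M1=0, M2=0, M3=0 [stuck-at-0], M4=1, M5=0, M6=0, M7=1 → 1 — matches
  M3 inverted output: M1=0, M2=0, M3=1 [inverted output], M4=1, M5=0, M6=0, M7=0 → 0 — eliminated
Only M3 stuck-at-0 reproduces the observed 1.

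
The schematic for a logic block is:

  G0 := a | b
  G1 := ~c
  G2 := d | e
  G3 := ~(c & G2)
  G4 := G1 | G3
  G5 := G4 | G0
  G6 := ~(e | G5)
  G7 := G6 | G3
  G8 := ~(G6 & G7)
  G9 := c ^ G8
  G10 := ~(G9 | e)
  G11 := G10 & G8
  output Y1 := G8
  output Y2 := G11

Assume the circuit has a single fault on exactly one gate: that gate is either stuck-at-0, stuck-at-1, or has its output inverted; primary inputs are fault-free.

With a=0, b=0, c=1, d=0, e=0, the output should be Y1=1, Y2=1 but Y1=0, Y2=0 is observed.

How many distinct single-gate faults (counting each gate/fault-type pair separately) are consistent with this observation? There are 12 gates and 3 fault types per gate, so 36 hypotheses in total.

12

Fault-free: G0=0, G1=0, G2=0, G3=1, G4=1, G5=1, G6=0, G7=1, G8=1, G9=0, G10=1, G11=1 → Y1=1, Y2=1. Observed Y1=0, Y2=0.
  G0: none of the 3 fault types match ✗
  G1: none of the 3 fault types match ✗
  G2: stuck-at-1, inverted output ✓; others ✗
  G3: stuck-at-0, inverted output ✓; others ✗
  G4: stuck-at-0, inverted output ✓; others ✗
  G5: stuck-at-0, inverted output ✓; others ✗
  G6: stuck-at-1, inverted output ✓; others ✗
  G7: none of the 3 fault types match ✗
  G8: stuck-at-0, inverted output ✓; others ✗
  G9: none of the 3 fault types match ✗
  G10: none of the 3 fault types match ✗
  G11: none of the 3 fault types match ✗
Consistent faults: {G2 stuck-at-1, G2 inverted output, G3 stuck-at-0, G3 inverted output, G4 stuck-at-0, G4 inverted output, G5 stuck-at-0, G5 inverted output, G6 stuck-at-1, G6 inverted output, G8 stuck-at-0, G8 inverted output} — 12 in all.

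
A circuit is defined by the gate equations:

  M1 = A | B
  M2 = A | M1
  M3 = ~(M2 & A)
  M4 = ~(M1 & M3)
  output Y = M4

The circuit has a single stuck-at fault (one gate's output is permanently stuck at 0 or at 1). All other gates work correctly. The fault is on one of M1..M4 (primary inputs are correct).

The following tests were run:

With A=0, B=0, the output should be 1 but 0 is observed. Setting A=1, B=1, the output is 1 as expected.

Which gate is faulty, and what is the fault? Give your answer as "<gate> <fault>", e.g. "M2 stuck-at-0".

Fault-free values for test 1 (A=0, B=0): M1=0, M2=0, M3=1, M4=1, giving Y=1. Observed 0.
Test 1: faults giving observed 0 are {M1 stuck-at-1, M4 stuck-at-0}.
Test 2 (A=1, B=1): fault-free M1=1, M2=1, M3=0, M4=1 → 1; observed 1. Eliminates M4 stuck-at-0.
Only M1 stuck-at-1 is consistent with every test.

M1 stuck-at-1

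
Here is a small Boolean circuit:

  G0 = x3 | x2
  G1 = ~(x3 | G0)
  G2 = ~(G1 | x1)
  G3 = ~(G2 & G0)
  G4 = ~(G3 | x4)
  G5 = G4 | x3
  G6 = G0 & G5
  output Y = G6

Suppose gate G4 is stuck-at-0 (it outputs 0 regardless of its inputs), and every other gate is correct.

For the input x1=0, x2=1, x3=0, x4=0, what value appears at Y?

Propagate with G4 forced: G0=1, G1=0, G2=1, G3=0, G4=0 [stuck-at-0], G5=0, G6=0.
So Y = 0. (Without the fault it would be 1.)

0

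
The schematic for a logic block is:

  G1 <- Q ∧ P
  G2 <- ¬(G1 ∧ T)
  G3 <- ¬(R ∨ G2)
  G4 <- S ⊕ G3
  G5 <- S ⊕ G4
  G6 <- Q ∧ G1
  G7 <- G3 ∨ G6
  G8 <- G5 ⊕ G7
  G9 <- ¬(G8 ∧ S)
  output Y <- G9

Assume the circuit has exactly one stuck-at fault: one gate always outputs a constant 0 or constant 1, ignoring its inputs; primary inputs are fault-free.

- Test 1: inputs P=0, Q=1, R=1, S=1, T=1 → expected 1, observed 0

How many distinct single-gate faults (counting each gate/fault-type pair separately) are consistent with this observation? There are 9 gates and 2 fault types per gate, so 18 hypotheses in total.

Fault-free: G1=0, G2=1, G3=0, G4=1, G5=0, G6=0, G7=0, G8=0, G9=1 → 1. Observed 0.
  G1: stuck-at-1 ✓; others ✗
  G2: none of the 2 fault types match ✗
  G3: none of the 2 fault types match ✗
  G4: stuck-at-0 ✓; others ✗
  G5: stuck-at-1 ✓; others ✗
  G6: stuck-at-1 ✓; others ✗
  G7: stuck-at-1 ✓; others ✗
  G8: stuck-at-1 ✓; others ✗
  G9: stuck-at-0 ✓; others ✗
Consistent faults: {G1 stuck-at-1, G4 stuck-at-0, G5 stuck-at-1, G6 stuck-at-1, G7 stuck-at-1, G8 stuck-at-1, G9 stuck-at-0} — 7 in all.

7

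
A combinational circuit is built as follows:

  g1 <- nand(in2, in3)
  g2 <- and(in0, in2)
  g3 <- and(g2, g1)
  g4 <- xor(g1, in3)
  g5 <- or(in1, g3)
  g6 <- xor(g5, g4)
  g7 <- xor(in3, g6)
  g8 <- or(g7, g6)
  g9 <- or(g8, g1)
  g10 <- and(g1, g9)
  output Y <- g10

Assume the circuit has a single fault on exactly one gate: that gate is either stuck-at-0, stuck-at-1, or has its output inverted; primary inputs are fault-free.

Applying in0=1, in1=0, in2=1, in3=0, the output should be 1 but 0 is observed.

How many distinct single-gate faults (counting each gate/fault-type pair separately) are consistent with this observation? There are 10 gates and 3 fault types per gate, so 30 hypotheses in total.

Fault-free: g1=1, g2=1, g3=1, g4=1, g5=1, g6=0, g7=0, g8=0, g9=1, g10=1 → 1. Observed 0.
  g1: stuck-at-0, inverted output ✓; others ✗
  g2: none of the 3 fault types match ✗
  g3: none of the 3 fault types match ✗
  g4: none of the 3 fault types match ✗
  g5: none of the 3 fault types match ✗
  g6: none of the 3 fault types match ✗
  g7: none of the 3 fault types match ✗
  g8: none of the 3 fault types match ✗
  g9: stuck-at-0, inverted output ✓; others ✗
  g10: stuck-at-0, inverted output ✓; others ✗
Consistent faults: {g1 stuck-at-0, g1 inverted output, g9 stuck-at-0, g9 inverted output, g10 stuck-at-0, g10 inverted output} — 6 in all.

6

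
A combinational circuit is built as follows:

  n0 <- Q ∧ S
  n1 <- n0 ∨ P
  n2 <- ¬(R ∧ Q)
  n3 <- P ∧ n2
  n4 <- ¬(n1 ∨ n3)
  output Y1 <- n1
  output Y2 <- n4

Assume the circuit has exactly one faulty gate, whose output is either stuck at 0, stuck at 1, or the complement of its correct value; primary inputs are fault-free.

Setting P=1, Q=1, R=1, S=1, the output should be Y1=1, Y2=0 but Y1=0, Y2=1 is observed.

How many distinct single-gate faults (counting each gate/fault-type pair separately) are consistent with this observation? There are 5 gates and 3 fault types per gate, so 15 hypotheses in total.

2

Fault-free: n0=1, n1=1, n2=0, n3=0, n4=0 → Y1=1, Y2=0. Observed Y1=0, Y2=1.
  n0: none of the 3 fault types match ✗
  n1: stuck-at-0, inverted output ✓; others ✗
  n2: none of the 3 fault types match ✗
  n3: none of the 3 fault types match ✗
  n4: none of the 3 fault types match ✗
Consistent faults: {n1 stuck-at-0, n1 inverted output} — 2 in all.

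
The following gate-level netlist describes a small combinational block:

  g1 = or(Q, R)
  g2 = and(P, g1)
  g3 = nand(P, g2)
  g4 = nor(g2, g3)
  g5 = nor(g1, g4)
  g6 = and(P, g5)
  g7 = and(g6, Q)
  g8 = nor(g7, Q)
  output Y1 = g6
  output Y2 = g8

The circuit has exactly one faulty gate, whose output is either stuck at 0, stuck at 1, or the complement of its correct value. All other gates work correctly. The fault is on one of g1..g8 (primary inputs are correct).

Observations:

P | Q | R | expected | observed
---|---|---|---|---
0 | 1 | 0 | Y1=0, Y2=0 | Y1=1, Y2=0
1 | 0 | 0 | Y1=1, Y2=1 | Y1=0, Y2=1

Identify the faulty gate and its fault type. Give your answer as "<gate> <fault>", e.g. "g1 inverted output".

g6 inverted output

Fault-free values for test 1 (P=0, Q=1, R=0): g1=1, g2=0, g3=1, g4=0, g5=0, g6=0, g7=0, g8=0, giving Y1=0, Y2=0. Observed Y1=1, Y2=0.
Test 1: faults giving observed Y1=1, Y2=0 are {g6 stuck-at-1, g6 inverted output}.
Test 2 (P=1, Q=0, R=0): fault-free g1=0, g2=0, g3=1, g4=0, g5=1, g6=1, g7=0, g8=1 → Y1=1, Y2=1; observed Y1=0, Y2=1. Eliminates g6 stuck-at-1.
Only g6 inverted output is consistent with every test.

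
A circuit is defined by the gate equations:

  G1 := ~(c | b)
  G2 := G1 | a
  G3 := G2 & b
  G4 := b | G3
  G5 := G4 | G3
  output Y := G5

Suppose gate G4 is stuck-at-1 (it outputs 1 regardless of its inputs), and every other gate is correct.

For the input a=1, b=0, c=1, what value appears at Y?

Propagate with G4 forced: G1=0, G2=1, G3=0, G4=1 [stuck-at-1], G5=1.
So Y = 1. (Without the fault it would be 0.)

1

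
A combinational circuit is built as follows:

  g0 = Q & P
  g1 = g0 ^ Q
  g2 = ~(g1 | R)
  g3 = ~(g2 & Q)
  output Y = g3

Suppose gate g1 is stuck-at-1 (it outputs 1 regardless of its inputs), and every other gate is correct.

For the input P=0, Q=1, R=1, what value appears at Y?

1

Propagate with g1 forced: g0=0, g1=1 [stuck-at-1], g2=0, g3=1.
So Y = 1. (Same as the fault-free value — the fault is masked on this input.)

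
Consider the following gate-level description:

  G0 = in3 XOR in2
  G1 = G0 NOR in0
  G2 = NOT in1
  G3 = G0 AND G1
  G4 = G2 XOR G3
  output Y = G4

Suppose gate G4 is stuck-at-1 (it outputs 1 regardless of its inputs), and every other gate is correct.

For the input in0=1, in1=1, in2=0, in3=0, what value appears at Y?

1

Propagate with G4 forced: G0=0, G1=0, G2=0, G3=0, G4=1 [stuck-at-1].
So Y = 1. (Without the fault it would be 0.)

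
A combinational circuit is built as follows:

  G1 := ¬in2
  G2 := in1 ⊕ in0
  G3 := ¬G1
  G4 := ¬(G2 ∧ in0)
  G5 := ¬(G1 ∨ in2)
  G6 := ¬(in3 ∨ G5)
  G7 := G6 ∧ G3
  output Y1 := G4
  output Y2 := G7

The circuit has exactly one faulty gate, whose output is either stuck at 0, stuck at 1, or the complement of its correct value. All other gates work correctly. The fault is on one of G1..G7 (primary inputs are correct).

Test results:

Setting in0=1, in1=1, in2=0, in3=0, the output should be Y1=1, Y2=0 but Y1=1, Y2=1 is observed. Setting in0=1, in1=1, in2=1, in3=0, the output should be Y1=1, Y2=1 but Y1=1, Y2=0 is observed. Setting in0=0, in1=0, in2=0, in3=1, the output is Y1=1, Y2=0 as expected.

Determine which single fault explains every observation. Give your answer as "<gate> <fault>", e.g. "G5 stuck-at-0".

G3 inverted output

Fault-free values for test 1 (in0=1, in1=1, in2=0, in3=0): G1=1, G2=0, G3=0, G4=1, G5=0, G6=1, G7=0, giving Y1=1, Y2=0. Observed Y1=1, Y2=1.
Test 1: faults giving observed Y1=1, Y2=1 are {G3 stuck-at-1, G3 inverted output, G7 stuck-at-1, G7 inverted output}.
Test 2 (in0=1, in1=1, in2=1, in3=0): fault-free G1=0, G2=0, G3=1, G4=1, G5=0, G6=1, G7=1 → Y1=1, Y2=1; observed Y1=1, Y2=0. Eliminates G3 stuck-at-1, G7 stuck-at-1.
Test 3 (in0=0, in1=0, in2=0, in3=1): fault-free G1=1, G2=0, G3=0, G4=1, G5=0, G6=0, G7=0 → Y1=1, Y2=0; observed Y1=1, Y2=0. Eliminates G7 inverted output.
Only G3 inverted output is consistent with every test.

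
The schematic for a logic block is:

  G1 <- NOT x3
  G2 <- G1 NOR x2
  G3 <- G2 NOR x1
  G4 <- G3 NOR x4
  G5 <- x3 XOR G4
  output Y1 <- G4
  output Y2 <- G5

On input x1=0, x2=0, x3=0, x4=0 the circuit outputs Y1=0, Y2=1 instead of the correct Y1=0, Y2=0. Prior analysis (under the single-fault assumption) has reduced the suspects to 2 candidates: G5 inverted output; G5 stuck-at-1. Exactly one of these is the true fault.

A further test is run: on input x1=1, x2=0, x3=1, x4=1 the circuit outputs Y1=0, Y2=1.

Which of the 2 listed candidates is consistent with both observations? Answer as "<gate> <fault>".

G5 stuck-at-1

Evaluate each candidate on input x1=1, x2=0, x3=1, x4=1:
  G5 inverted output: G1=0, G2=1, G3=0, G4=0, G5=0 [inverted output] → Y1=0, Y2=0 — eliminated
  G5 stuck-at-1: G1=0, G2=1, G3=0, G4=0, G5=1 [stuck-at-1] → Y1=0, Y2=1 — matches
Only G5 stuck-at-1 reproduces the observed Y1=0, Y2=1.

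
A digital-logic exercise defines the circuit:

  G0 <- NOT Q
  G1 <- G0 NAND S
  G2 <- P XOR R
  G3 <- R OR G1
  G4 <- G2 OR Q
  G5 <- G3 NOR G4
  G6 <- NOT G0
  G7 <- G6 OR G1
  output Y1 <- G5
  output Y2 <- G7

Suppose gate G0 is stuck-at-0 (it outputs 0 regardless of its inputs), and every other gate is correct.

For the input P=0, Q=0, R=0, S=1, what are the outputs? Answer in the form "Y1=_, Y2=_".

Propagate with G0 forced: G0=0 [stuck-at-0], G1=1, G2=0, G3=1, G4=0, G5=0, G6=1, G7=1.
So the outputs are Y1=0, Y2=1. (Without the fault they would be Y1=1, Y2=0.)

Y1=0, Y2=1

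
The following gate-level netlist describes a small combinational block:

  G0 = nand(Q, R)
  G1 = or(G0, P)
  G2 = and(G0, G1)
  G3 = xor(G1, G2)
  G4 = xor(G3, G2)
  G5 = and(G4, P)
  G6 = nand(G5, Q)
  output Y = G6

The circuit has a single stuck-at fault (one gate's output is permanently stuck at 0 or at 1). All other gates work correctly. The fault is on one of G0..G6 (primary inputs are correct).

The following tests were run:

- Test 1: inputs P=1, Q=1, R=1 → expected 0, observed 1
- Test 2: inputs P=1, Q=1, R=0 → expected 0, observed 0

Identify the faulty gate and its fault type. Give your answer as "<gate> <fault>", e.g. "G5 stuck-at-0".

G3 stuck-at-0

Fault-free values for test 1 (P=1, Q=1, R=1): G0=0, G1=1, G2=0, G3=1, G4=1, G5=1, G6=0, giving Y=0. Observed 1.
Test 1: faults giving observed 1 are {G1 stuck-at-0, G3 stuck-at-0, G4 stuck-at-0, G5 stuck-at-0, G6 stuck-at-1}.
Test 2 (P=1, Q=1, R=0): fault-free G0=1, G1=1, G2=1, G3=0, G4=1, G5=1, G6=0 → 0; observed 0. Eliminates G1 stuck-at-0, G4 stuck-at-0, G5 stuck-at-0, G6 stuck-at-1.
Only G3 stuck-at-0 is consistent with every test.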